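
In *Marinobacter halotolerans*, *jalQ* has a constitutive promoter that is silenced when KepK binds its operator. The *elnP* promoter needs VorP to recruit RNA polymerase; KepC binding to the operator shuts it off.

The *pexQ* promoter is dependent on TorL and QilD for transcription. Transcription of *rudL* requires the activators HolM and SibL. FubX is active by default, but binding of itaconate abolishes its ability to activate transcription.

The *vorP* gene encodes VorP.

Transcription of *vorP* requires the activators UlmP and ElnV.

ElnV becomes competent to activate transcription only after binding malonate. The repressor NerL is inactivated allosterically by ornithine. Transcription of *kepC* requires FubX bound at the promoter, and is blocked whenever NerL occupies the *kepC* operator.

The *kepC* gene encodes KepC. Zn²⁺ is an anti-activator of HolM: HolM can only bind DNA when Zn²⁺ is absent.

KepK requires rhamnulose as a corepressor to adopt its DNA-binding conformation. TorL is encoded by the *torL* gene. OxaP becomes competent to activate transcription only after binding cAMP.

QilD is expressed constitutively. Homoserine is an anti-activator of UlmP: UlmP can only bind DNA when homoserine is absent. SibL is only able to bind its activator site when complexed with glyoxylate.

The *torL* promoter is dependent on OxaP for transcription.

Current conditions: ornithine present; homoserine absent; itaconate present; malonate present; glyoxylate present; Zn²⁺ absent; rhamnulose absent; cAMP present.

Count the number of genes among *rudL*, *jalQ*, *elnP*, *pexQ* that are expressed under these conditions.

Zn²⁺ is absent, so HolM is active.
Glyoxylate is present, so SibL is active.
No repressor is bound and HolM and SibL are active, so *rudL* is transcribed.
→ *rudL* is ON.
Rhamnulose is absent, so KepK is inactive.
With no repressor bound, *jalQ* is transcribed.
→ *jalQ* is ON.
Itaconate is present, so FubX is inactive.
Ornithine is present, so NerL is inactive.
Required activator FubX is absent, so *kepC* is not transcribed.
So KepC is not produced.
Homoserine is absent, so UlmP is active.
Malonate is present, so ElnV is active.
No repressor is bound and UlmP and ElnV are active, so *vorP* is transcribed.
So VorP is produced and active.
No repressor is bound and VorP is active, so *elnP* is transcribed.
→ *elnP* is ON.
cAMP is present, so OxaP is active.
No repressor is bound and OxaP is active, so *torL* is transcribed.
So TorL is produced and active.
QilD is produced constitutively and is active.
No repressor is bound and TorL and QilD are active, so *pexQ* is transcribed.
→ *pexQ* is ON.
4 of the 4 genes are transcribed.

4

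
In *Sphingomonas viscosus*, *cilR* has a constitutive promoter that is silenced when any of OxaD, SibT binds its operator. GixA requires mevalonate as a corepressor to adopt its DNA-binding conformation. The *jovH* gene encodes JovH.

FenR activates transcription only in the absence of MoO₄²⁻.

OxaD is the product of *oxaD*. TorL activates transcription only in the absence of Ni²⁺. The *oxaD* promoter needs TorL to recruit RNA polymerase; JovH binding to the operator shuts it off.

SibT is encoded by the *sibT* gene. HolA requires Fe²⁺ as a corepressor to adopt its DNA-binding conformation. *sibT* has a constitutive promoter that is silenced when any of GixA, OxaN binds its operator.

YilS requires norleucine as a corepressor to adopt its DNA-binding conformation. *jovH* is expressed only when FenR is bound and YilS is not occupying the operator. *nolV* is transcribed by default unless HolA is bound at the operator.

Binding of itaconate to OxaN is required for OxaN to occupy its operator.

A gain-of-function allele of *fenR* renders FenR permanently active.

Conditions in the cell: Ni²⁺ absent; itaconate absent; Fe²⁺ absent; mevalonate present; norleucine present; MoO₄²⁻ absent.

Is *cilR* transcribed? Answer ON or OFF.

OFF

Ni²⁺ is absent, so TorL is active.
Norleucine is present, so YilS is active.
FenR is constitutively active in this strain.
With repressor YilS bound, *jovH* is not transcribed.
So JovH is not produced.
No repressor is bound and TorL is active, so *oxaD* is transcribed.
So OxaD is produced and active.
Mevalonate is present, so GixA is active.
Itaconate is absent, so OxaN is inactive.
With repressor GixA bound, *sibT* is not transcribed.
So SibT is not produced.
With repressor OxaD bound, *cilR* is not transcribed.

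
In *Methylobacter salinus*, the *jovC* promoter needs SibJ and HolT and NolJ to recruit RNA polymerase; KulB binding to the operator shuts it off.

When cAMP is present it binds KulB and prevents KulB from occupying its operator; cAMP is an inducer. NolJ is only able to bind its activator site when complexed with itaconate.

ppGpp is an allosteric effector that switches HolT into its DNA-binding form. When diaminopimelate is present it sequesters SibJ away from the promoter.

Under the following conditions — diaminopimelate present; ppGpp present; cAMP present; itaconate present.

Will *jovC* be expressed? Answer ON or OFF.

Diaminopimelate is present, so SibJ is inactive.
ppGpp is present, so HolT is active.
cAMP is present, so KulB is inactive.
Itaconate is present, so NolJ is active.
Required activator SibJ is absent, so *jovC* is not transcribed.

OFF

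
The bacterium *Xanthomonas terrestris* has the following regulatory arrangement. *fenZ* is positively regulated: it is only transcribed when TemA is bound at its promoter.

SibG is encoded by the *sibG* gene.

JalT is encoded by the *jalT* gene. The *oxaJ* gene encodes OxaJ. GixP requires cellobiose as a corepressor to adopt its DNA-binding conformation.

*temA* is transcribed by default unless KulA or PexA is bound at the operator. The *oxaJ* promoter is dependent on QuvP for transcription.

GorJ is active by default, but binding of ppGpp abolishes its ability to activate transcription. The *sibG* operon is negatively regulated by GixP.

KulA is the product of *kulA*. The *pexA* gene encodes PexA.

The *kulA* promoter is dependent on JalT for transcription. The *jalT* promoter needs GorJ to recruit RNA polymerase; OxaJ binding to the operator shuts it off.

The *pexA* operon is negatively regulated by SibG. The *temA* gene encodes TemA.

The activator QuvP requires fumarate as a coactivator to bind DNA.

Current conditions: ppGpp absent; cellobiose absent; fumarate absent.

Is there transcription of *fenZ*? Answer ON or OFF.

Fumarate is absent, so QuvP is inactive.
Required activator QuvP is absent, so *oxaJ* is not transcribed.
So OxaJ is not produced.
ppGpp is absent, so GorJ is active.
No repressor is bound and GorJ is active, so *jalT* is transcribed.
So JalT is produced and active.
No repressor is bound and JalT is active, so *kulA* is transcribed.
So KulA is produced and active.
Cellobiose is absent, so GixP is inactive.
With no repressor bound, *sibG* is transcribed.
So SibG is produced and active.
With repressor SibG bound, *pexA* is not transcribed.
So PexA is not produced.
With repressor KulA bound, *temA* is not transcribed.
So TemA is not produced.
Required activator TemA is absent, so *fenZ* is not transcribed.

OFF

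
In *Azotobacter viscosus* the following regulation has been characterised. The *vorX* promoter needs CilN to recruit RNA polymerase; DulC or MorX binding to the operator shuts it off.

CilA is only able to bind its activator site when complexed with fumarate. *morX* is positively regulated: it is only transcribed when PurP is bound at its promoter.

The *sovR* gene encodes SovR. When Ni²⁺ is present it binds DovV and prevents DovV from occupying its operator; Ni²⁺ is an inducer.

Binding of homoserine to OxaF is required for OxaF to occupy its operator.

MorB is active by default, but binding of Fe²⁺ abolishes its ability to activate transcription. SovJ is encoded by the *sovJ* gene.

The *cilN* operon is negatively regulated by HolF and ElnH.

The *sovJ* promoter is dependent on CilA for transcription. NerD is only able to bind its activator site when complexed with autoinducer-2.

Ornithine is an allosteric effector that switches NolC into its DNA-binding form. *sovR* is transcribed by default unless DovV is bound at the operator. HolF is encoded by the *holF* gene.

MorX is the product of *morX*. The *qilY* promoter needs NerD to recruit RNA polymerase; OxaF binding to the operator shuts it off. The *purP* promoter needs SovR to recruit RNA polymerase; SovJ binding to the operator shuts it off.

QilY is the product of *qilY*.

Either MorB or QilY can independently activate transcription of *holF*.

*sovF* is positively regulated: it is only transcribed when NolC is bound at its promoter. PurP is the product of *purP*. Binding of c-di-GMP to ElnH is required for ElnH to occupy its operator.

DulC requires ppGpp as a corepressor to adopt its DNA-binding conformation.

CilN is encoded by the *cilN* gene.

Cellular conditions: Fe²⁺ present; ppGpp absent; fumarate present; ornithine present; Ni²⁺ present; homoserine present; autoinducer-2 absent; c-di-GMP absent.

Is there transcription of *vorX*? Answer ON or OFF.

ppGpp is absent, so DulC is inactive.
Fe²⁺ is present, so MorB is inactive.
Autoinducer-2 is absent, so NerD is inactive.
Homoserine is present, so OxaF is active.
With repressor OxaF bound, *qilY* is not transcribed.
So QilY is not produced.
No activator is available at the *holF* promoter, so *holF* is not transcribed.
So HolF is not produced.
c-di-GMP is absent, so ElnH is inactive.
With no repressor bound, *cilN* is transcribed.
So CilN is produced and active.
Ni²⁺ is present, so DovV is inactive.
With no repressor bound, *sovR* is transcribed.
So SovR is produced and active.
Fumarate is present, so CilA is active.
No repressor is bound and CilA is active, so *sovJ* is transcribed.
So SovJ is produced and active.
With repressor SovJ bound, *purP* is not transcribed.
So PurP is not produced.
Required activator PurP is absent, so *morX* is not transcribed.
So MorX is not produced.
No repressor is bound and CilN is active, so *vorX* is transcribed.

ON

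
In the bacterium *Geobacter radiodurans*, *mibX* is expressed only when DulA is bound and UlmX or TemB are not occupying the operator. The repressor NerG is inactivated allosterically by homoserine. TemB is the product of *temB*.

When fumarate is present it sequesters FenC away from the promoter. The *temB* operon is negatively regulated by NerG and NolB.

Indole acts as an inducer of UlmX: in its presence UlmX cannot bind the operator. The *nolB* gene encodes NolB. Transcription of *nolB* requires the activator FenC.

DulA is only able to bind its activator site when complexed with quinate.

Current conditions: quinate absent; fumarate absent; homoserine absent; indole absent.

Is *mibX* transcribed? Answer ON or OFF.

Indole is absent, so UlmX is active.
Homoserine is absent, so NerG is active.
Fumarate is absent, so FenC is active.
No repressor is bound and FenC is active, so *nolB* is transcribed.
So NolB is produced and active.
With repressor NerG bound, *temB* is not transcribed.
So TemB is not produced.
Quinate is absent, so DulA is inactive.
With repressor UlmX bound, *mibX* is not transcribed.

OFF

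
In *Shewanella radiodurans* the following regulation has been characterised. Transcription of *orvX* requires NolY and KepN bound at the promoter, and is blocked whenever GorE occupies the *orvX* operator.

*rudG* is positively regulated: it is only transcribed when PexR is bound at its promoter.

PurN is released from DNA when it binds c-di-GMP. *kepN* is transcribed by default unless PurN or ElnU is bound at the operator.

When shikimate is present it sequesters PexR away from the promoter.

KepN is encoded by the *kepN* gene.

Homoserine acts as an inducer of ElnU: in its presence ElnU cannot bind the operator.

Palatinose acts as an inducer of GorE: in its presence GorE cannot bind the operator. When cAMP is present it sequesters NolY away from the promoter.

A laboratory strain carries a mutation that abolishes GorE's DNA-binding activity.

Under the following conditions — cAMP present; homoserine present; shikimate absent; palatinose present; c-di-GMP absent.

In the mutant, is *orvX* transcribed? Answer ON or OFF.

OFF

cAMP is present, so NolY is inactive.
GorE is non-functional in this strain, so it has no effect.
c-di-GMP is absent, so PurN is active.
Homoserine is present, so ElnU is inactive.
With repressor PurN bound, *kepN* is not transcribed.
So KepN is not produced.
Required activator NolY is absent, so *orvX* is not transcribed.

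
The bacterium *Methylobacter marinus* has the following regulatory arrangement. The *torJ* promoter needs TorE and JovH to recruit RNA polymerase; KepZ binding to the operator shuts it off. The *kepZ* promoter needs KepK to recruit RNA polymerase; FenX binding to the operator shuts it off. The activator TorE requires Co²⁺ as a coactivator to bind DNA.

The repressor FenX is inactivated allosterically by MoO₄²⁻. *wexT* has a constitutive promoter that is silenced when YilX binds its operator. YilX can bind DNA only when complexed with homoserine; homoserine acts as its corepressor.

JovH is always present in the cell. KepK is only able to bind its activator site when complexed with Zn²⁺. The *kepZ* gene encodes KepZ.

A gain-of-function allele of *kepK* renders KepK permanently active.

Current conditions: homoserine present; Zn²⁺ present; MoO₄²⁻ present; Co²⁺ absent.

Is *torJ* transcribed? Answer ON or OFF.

Co²⁺ is absent, so TorE is inactive.
MoO₄²⁻ is present, so FenX is inactive.
KepK is constitutively active in this strain.
No repressor is bound and KepK is active, so *kepZ* is transcribed.
So KepZ is produced and active.
JovH is produced constitutively and is active.
With repressor KepZ bound, *torJ* is not transcribed.

OFF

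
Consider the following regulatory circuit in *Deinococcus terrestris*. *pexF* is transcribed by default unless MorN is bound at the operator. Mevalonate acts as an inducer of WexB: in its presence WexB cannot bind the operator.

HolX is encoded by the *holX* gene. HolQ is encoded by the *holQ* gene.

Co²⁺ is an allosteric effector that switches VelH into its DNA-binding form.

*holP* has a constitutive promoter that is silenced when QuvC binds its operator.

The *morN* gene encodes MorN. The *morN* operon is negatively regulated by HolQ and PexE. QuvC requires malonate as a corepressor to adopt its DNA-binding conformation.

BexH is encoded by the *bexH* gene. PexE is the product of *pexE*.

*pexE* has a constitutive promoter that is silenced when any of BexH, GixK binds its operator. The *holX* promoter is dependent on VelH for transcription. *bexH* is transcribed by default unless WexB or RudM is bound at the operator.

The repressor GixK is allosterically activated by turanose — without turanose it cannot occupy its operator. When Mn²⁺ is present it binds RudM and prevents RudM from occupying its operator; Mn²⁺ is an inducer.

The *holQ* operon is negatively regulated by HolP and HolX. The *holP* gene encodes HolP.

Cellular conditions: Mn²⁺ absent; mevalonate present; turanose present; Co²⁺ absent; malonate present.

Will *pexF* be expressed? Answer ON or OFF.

Malonate is present, so QuvC is active.
With repressor QuvC bound, *holP* is not transcribed.
So HolP is not produced.
Co²⁺ is absent, so VelH is inactive.
Required activator VelH is absent, so *holX* is not transcribed.
So HolX is not produced.
With no repressor bound, *holQ* is transcribed.
So HolQ is produced and active.
Mevalonate is present, so WexB is inactive.
Mn²⁺ is absent, so RudM is active.
With repressor RudM bound, *bexH* is not transcribed.
So BexH is not produced.
Turanose is present, so GixK is active.
With repressor GixK bound, *pexE* is not transcribed.
So PexE is not produced.
With repressor HolQ bound, *morN* is not transcribed.
So MorN is not produced.
With no repressor bound, *pexF* is transcribed.

ON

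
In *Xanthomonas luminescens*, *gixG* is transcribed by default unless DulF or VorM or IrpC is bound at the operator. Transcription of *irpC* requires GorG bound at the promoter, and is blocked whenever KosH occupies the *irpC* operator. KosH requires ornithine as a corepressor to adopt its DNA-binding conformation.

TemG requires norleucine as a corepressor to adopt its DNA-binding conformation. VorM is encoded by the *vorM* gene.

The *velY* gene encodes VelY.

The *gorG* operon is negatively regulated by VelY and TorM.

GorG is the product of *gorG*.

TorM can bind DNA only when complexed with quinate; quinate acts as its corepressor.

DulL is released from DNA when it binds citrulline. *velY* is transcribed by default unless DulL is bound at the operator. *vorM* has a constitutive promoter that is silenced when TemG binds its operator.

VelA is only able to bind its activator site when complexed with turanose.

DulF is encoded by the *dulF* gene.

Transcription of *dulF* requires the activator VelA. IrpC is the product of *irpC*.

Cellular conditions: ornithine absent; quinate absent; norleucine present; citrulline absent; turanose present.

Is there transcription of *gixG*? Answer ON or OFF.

OFF

Turanose is present, so VelA is active.
No repressor is bound and VelA is active, so *dulF* is transcribed.
So DulF is produced and active.
Norleucine is present, so TemG is active.
With repressor TemG bound, *vorM* is not transcribed.
So VorM is not produced.
Citrulline is absent, so DulL is active.
With repressor DulL bound, *velY* is not transcribed.
So VelY is not produced.
Quinate is absent, so TorM is inactive.
With no repressor bound, *gorG* is transcribed.
So GorG is produced and active.
Ornithine is absent, so KosH is inactive.
No repressor is bound and GorG is active, so *irpC* is transcribed.
So IrpC is produced and active.
With repressor DulF bound, *gixG* is not transcribed.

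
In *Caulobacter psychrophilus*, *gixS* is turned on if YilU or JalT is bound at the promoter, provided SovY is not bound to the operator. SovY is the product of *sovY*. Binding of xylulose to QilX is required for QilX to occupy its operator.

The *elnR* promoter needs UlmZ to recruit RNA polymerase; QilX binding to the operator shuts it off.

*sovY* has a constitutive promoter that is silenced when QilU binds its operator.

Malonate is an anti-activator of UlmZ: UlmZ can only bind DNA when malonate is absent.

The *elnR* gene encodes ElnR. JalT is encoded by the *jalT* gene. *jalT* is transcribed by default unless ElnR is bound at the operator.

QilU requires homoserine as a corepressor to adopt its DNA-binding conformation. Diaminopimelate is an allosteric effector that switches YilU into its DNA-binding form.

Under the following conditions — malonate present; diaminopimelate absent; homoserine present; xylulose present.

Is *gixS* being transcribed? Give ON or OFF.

Diaminopimelate is absent, so YilU is inactive.
Homoserine is present, so QilU is active.
With repressor QilU bound, *sovY* is not transcribed.
So SovY is not produced.
Malonate is present, so UlmZ is inactive.
Xylulose is present, so QilX is active.
With repressor QilX bound, *elnR* is not transcribed.
So ElnR is not produced.
With no repressor bound, *jalT* is transcribed.
So JalT is produced and active.
Activator JalT is present, so *gixS* is transcribed.

ON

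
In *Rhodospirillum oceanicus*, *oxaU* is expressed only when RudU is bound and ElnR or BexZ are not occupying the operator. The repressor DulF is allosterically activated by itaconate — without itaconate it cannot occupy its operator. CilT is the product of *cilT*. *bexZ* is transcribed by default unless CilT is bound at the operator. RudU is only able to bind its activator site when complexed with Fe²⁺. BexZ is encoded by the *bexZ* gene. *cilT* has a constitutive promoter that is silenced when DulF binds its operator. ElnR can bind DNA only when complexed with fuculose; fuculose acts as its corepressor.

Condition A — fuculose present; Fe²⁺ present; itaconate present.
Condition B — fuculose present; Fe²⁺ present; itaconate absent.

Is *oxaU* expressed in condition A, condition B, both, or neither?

Condition A:
Fuculose is present, so ElnR is active.
Fe²⁺ is present, so RudU is active.
Itaconate is present, so DulF is active.
With repressor DulF bound, *cilT* is not transcribed.
So CilT is not produced.
With no repressor bound, *bexZ* is transcribed.
So BexZ is produced and active.
With repressor ElnR bound, *oxaU* is not transcribed.
→ *oxaU* is OFF in A.
Condition B:
Fuculose is present, so ElnR is active.
Fe²⁺ is present, so RudU is active.
Itaconate is absent, so DulF is inactive.
With no repressor bound, *cilT* is transcribed.
So CilT is produced and active.
With repressor CilT bound, *bexZ* is not transcribed.
So BexZ is not produced.
With repressor ElnR bound, *oxaU* is not transcribed.
→ *oxaU* is OFF in B.

neither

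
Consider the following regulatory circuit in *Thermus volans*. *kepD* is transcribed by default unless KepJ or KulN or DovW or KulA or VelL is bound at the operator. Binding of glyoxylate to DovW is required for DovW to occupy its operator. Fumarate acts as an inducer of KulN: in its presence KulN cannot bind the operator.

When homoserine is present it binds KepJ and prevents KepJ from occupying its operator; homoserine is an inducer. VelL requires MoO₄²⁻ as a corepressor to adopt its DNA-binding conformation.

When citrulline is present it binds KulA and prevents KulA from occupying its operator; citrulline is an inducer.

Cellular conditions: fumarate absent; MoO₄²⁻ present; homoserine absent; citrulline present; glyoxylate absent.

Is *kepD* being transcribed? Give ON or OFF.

OFF

Homoserine is absent, so KepJ is active.
Fumarate is absent, so KulN is active.
Glyoxylate is absent, so DovW is inactive.
Citrulline is present, so KulA is inactive.
MoO₄²⁻ is present, so VelL is active.
With repressor KepJ bound, *kepD* is not transcribed.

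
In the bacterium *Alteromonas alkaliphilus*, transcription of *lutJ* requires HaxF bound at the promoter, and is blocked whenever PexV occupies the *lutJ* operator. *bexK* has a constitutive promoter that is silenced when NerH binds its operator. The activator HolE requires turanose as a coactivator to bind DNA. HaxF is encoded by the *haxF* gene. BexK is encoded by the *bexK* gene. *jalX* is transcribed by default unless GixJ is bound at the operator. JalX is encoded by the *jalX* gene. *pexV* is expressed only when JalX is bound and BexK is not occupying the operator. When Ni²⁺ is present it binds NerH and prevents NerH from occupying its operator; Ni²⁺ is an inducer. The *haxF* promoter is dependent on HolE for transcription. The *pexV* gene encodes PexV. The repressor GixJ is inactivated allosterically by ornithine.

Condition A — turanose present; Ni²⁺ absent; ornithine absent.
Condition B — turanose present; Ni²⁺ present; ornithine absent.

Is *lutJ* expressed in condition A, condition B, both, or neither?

Condition A:
Turanose is present, so HolE is active.
No repressor is bound and HolE is active, so *haxF* is transcribed.
So HaxF is produced and active.
Ni²⁺ is absent, so NerH is active.
With repressor NerH bound, *bexK* is not transcribed.
So BexK is not produced.
Ornithine is absent, so GixJ is active.
With repressor GixJ bound, *jalX* is not transcribed.
So JalX is not produced.
Required activator JalX is absent, so *pexV* is not transcribed.
So PexV is not produced.
No repressor is bound and HaxF is active, so *lutJ* is transcribed.
→ *lutJ* is ON in A.
Condition B:
Turanose is present, so HolE is active.
No repressor is bound and HolE is active, so *haxF* is transcribed.
So HaxF is produced and active.
Ni²⁺ is present, so NerH is inactive.
With no repressor bound, *bexK* is transcribed.
So BexK is produced and active.
Ornithine is absent, so GixJ is active.
With repressor GixJ bound, *jalX* is not transcribed.
So JalX is not produced.
With repressor BexK bound, *pexV* is not transcribed.
So PexV is not produced.
No repressor is bound and HaxF is active, so *lutJ* is transcribed.
→ *lutJ* is ON in B.

both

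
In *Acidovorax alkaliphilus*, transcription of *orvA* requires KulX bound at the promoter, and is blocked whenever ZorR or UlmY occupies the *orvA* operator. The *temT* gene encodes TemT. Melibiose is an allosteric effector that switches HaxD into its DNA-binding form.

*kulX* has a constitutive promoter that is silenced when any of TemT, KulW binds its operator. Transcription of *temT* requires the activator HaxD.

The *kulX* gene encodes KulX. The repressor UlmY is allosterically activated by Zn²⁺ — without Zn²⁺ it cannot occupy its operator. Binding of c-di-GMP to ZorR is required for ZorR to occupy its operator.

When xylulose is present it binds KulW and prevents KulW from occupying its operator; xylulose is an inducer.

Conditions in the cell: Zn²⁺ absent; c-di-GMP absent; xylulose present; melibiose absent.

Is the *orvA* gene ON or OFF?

Melibiose is absent, so HaxD is inactive.
Required activator HaxD is absent, so *temT* is not transcribed.
So TemT is not produced.
Xylulose is present, so KulW is inactive.
With no repressor bound, *kulX* is transcribed.
So KulX is produced and active.
c-di-GMP is absent, so ZorR is inactive.
Zn²⁺ is absent, so UlmY is inactive.
No repressor is bound and KulX is active, so *orvA* is transcribed.

ON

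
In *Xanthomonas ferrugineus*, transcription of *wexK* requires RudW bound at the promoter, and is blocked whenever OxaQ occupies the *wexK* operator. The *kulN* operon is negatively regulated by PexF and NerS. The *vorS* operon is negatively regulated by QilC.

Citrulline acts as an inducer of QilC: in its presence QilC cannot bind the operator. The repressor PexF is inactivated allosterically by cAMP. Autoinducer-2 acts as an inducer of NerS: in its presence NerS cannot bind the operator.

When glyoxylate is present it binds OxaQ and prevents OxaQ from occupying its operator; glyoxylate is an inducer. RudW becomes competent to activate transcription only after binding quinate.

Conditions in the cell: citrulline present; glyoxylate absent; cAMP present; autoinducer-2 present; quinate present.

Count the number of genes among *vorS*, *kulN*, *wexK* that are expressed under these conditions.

Citrulline is present, so QilC is inactive.
With no repressor bound, *vorS* is transcribed.
→ *vorS* is ON.
cAMP is present, so PexF is inactive.
Autoinducer-2 is present, so NerS is inactive.
With no repressor bound, *kulN* is transcribed.
→ *kulN* is ON.
Glyoxylate is absent, so OxaQ is active.
Quinate is present, so RudW is active.
With repressor OxaQ bound, *wexK* is not transcribed.
→ *wexK* is OFF.
2 of the 3 genes are transcribed.

2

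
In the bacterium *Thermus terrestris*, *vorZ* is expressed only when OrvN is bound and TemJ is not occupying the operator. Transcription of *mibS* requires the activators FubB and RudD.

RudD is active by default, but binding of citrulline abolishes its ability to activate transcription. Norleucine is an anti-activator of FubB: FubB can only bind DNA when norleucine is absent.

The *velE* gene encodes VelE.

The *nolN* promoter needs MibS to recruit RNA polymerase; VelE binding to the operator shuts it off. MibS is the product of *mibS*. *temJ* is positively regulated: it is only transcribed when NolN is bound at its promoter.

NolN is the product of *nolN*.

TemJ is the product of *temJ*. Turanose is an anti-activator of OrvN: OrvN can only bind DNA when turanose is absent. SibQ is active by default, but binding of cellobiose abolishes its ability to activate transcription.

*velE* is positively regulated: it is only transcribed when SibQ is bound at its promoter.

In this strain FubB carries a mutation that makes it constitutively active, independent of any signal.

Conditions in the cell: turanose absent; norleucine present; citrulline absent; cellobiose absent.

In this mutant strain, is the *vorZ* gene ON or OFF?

ON

FubB is constitutively active in this strain.
Citrulline is absent, so RudD is active.
No repressor is bound and FubB and RudD are active, so *mibS* is transcribed.
So MibS is produced and active.
Cellobiose is absent, so SibQ is active.
No repressor is bound and SibQ is active, so *velE* is transcribed.
So VelE is produced and active.
With repressor VelE bound, *nolN* is not transcribed.
So NolN is not produced.
Required activator NolN is absent, so *temJ* is not transcribed.
So TemJ is not produced.
Turanose is absent, so OrvN is active.
No repressor is bound and OrvN is active, so *vorZ* is transcribed.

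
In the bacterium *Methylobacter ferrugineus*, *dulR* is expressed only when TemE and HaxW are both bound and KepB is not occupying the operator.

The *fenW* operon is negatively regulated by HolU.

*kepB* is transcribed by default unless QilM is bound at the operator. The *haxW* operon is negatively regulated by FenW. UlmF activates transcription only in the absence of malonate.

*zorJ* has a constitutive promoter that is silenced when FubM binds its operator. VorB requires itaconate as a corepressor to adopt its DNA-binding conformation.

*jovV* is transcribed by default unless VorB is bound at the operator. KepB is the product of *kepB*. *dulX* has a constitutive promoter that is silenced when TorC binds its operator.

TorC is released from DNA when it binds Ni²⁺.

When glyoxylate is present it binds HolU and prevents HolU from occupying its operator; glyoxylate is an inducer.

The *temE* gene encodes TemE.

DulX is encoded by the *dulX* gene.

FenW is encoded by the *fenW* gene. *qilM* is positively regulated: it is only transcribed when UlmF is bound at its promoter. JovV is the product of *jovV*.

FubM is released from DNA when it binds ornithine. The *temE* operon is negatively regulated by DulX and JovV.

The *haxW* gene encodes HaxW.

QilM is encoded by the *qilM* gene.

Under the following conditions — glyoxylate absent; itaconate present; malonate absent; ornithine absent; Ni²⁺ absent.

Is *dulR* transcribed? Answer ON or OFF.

Ni²⁺ is absent, so TorC is active.
With repressor TorC bound, *dulX* is not transcribed.
So DulX is not produced.
Itaconate is present, so VorB is active.
With repressor VorB bound, *jovV* is not transcribed.
So JovV is not produced.
With no repressor bound, *temE* is transcribed.
So TemE is produced and active.
Malonate is absent, so UlmF is active.
No repressor is bound and UlmF is active, so *qilM* is transcribed.
So QilM is produced and active.
With repressor QilM bound, *kepB* is not transcribed.
So KepB is not produced.
Glyoxylate is absent, so HolU is active.
With repressor HolU bound, *fenW* is not transcribed.
So FenW is not produced.
With no repressor bound, *haxW* is transcribed.
So HaxW is produced and active.
No repressor is bound and TemE and HaxW are active, so *dulR* is transcribed.

ON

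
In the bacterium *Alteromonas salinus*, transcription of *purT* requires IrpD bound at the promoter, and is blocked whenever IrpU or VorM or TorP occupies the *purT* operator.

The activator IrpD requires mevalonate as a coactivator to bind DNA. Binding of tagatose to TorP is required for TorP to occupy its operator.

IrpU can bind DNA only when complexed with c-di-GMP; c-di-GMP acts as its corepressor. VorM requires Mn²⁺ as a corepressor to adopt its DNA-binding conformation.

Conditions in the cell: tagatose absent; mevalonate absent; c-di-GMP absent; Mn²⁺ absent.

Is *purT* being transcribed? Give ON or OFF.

Mevalonate is absent, so IrpD is inactive.
c-di-GMP is absent, so IrpU is inactive.
Mn²⁺ is absent, so VorM is inactive.
Tagatose is absent, so TorP is inactive.
Required activator IrpD is absent, so *purT* is not transcribed.

OFF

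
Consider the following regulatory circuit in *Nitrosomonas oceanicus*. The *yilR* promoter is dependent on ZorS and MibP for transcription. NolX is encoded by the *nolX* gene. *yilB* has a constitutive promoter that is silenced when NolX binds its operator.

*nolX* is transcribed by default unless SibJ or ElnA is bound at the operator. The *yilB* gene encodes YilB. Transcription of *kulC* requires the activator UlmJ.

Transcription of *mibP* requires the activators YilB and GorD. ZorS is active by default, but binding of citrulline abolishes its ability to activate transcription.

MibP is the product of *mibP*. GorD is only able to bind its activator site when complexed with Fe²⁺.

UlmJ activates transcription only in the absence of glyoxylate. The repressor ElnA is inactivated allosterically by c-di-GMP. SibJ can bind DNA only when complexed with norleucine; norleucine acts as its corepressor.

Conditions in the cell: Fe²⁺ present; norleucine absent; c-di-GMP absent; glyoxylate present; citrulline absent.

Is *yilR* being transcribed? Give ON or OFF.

ON

Citrulline is absent, so ZorS is active.
Norleucine is absent, so SibJ is inactive.
c-di-GMP is absent, so ElnA is active.
With repressor ElnA bound, *nolX* is not transcribed.
So NolX is not produced.
With no repressor bound, *yilB* is transcribed.
So YilB is produced and active.
Fe²⁺ is present, so GorD is active.
No repressor is bound and YilB and GorD are active, so *mibP* is transcribed.
So MibP is produced and active.
No repressor is bound and ZorS and MibP are active, so *yilR* is transcribed.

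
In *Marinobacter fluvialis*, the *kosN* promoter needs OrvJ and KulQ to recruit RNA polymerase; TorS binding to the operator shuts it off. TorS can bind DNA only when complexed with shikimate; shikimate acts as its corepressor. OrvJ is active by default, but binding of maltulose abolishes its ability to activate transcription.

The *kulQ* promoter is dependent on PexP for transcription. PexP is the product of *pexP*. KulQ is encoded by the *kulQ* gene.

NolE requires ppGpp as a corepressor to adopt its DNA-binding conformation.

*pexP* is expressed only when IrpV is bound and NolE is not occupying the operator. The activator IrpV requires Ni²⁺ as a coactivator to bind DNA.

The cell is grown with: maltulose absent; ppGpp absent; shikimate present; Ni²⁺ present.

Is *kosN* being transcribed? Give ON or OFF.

OFF

Maltulose is absent, so OrvJ is active.
Shikimate is present, so TorS is active.
ppGpp is absent, so NolE is inactive.
Ni²⁺ is present, so IrpV is active.
No repressor is bound and IrpV is active, so *pexP* is transcribed.
So PexP is produced and active.
No repressor is bound and PexP is active, so *kulQ* is transcribed.
So KulQ is produced and active.
With repressor TorS bound, *kosN* is not transcribed.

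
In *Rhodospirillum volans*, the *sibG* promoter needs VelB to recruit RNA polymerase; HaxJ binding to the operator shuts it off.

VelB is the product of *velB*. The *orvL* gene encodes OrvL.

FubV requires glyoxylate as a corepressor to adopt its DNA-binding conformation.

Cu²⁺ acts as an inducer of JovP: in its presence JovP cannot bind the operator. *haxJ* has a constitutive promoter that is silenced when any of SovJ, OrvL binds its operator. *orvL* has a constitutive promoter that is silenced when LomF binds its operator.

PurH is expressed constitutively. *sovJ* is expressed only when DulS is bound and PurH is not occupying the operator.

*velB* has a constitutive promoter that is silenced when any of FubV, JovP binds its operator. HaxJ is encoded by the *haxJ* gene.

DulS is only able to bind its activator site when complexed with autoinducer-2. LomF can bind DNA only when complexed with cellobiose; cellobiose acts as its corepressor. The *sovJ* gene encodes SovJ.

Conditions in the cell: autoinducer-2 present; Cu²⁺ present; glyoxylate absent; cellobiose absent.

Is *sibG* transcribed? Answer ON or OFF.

Autoinducer-2 is present, so DulS is active.
PurH is produced constitutively and is active.
With repressor PurH bound, *sovJ* is not transcribed.
So SovJ is not produced.
Cellobiose is absent, so LomF is inactive.
With no repressor bound, *orvL* is transcribed.
So OrvL is produced and active.
With repressor OrvL bound, *haxJ* is not transcribed.
So HaxJ is not produced.
Glyoxylate is absent, so FubV is inactive.
Cu²⁺ is present, so JovP is inactive.
With no repressor bound, *velB* is transcribed.
So VelB is produced and active.
No repressor is bound and VelB is active, so *sibG* is transcribed.

ON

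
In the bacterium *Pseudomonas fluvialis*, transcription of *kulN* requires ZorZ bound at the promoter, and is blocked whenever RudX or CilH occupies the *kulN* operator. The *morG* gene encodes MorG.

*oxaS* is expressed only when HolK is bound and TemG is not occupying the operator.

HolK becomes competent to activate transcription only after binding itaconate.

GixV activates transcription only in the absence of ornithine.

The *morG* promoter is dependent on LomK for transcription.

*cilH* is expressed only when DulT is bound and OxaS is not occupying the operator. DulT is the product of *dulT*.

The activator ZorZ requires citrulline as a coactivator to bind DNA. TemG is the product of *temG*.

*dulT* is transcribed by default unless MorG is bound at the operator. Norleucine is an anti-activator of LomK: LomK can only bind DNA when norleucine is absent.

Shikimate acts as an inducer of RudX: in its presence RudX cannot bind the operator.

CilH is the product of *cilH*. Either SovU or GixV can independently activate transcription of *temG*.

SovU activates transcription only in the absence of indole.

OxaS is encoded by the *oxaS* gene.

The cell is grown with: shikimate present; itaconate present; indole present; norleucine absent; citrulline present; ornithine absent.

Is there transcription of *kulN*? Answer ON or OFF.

Citrulline is present, so ZorZ is active.
Shikimate is present, so RudX is inactive.
Indole is present, so SovU is inactive.
Ornithine is absent, so GixV is active.
Activator GixV is present, so *temG* is transcribed.
So TemG is produced and active.
Itaconate is present, so HolK is active.
With repressor TemG bound, *oxaS* is not transcribed.
So OxaS is not produced.
Norleucine is absent, so LomK is active.
No repressor is bound and LomK is active, so *morG* is transcribed.
So MorG is produced and active.
With repressor MorG bound, *dulT* is not transcribed.
So DulT is not produced.
Required activator DulT is absent, so *cilH* is not transcribed.
So CilH is not produced.
No repressor is bound and ZorZ is active, so *kulN* is transcribed.

ON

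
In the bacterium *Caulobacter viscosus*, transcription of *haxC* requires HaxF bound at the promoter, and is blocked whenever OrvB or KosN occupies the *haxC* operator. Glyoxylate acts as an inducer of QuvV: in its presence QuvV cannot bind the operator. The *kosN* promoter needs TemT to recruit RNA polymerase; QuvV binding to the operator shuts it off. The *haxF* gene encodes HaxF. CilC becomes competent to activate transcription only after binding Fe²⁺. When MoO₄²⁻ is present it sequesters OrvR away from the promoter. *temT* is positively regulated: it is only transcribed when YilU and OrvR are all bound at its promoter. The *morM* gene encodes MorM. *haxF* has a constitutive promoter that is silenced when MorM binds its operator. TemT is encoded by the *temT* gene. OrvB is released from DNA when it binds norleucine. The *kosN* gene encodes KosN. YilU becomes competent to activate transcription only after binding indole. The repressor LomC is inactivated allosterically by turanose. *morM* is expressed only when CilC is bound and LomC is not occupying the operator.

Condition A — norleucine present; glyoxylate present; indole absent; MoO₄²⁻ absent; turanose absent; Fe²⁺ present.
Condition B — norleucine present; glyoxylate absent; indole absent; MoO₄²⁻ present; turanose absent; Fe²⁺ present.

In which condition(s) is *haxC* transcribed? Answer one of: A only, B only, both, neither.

Condition A:
Norleucine is present, so OrvB is inactive.
Glyoxylate is present, so QuvV is inactive.
Indole is absent, so YilU is inactive.
MoO₄²⁻ is absent, so OrvR is active.
Required activator YilU is absent, so *temT* is not transcribed.
So TemT is not produced.
Required activator TemT is absent, so *kosN* is not transcribed.
So KosN is not produced.
Turanose is absent, so LomC is active.
Fe²⁺ is present, so CilC is active.
With repressor LomC bound, *morM* is not transcribed.
So MorM is not produced.
With no repressor bound, *haxF* is transcribed.
So HaxF is produced and active.
No repressor is bound and HaxF is active, so *haxC* is transcribed.
→ *haxC* is ON in A.
Condition B:
Norleucine is present, so OrvB is inactive.
Glyoxylate is absent, so QuvV is active.
Indole is absent, so YilU is inactive.
MoO₄²⁻ is present, so OrvR is inactive.
Required activator YilU is absent, so *temT* is not transcribed.
So TemT is not produced.
With repressor QuvV bound, *kosN* is not transcribed.
So KosN is not produced.
Turanose is absent, so LomC is active.
Fe²⁺ is present, so CilC is active.
With repressor LomC bound, *morM* is not transcribed.
So MorM is not produced.
With no repressor bound, *haxF* is transcribed.
So HaxF is produced and active.
No repressor is bound and HaxF is active, so *haxC* is transcribed.
→ *haxC* is ON in B.

both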